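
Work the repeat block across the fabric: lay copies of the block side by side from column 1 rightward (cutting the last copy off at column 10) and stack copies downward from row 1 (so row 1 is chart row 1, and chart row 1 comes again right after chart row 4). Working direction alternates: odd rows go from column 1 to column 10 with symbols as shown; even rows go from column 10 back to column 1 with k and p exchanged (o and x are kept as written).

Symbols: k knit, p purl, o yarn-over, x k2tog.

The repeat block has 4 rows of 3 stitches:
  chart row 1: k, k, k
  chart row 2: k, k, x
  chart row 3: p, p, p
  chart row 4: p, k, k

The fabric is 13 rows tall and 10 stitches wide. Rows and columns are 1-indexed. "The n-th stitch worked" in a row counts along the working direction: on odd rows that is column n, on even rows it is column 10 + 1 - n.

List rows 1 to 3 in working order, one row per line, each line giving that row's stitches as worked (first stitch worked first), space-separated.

Rows as worked:
k k k k k k k k k k
p x p p x p p x p p
p p p p p p p p p p

Derivation:
Row 1: chart row 1, RS - tile across columns 1-10 and work as-is.
Row 2: chart row 2, WS - tiled (columns 1-10): k k x k k x k k x k; work from column 10 back to 1 with k<->p swapped.
Row 3: chart row 3, RS - tile across columns 1-10 and work as-is.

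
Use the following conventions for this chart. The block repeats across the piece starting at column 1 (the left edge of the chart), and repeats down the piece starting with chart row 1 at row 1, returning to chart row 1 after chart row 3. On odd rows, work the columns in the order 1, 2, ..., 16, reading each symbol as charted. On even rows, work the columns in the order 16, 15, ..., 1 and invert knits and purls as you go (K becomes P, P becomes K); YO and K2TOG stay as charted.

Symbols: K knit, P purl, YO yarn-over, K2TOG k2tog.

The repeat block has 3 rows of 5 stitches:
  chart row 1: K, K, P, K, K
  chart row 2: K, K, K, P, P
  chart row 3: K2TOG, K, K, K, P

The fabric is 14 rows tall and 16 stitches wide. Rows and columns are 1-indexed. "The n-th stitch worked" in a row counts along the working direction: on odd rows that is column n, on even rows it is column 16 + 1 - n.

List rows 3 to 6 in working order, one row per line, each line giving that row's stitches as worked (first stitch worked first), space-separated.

== ROWS AS WORKED ==
K2TOG K K K P K2TOG K K K P K2TOG K K K P K2TOG
P P P K P P P P K P P P P K P P
K K K P P K K K P P K K K P P K
K2TOG K P P P K2TOG K P P P K2TOG K P P P K2TOG

Derivation:
Row 3: chart row 3, RS - tile across columns 1-16 and work as-is.
Row 4: chart row 1, WS - tiled (columns 1-16): K K P K K K K P K K K K P K K K; work from column 16 back to 1 with K<->P swapped.
Row 5: chart row 2, RS - tile across columns 1-16 and work as-is.
Row 6: chart row 3, WS - tiled (columns 1-16): K2TOG K K K P K2TOG K K K P K2TOG K K K P K2TOG; work from column 16 back to 1 with K<->P swapped.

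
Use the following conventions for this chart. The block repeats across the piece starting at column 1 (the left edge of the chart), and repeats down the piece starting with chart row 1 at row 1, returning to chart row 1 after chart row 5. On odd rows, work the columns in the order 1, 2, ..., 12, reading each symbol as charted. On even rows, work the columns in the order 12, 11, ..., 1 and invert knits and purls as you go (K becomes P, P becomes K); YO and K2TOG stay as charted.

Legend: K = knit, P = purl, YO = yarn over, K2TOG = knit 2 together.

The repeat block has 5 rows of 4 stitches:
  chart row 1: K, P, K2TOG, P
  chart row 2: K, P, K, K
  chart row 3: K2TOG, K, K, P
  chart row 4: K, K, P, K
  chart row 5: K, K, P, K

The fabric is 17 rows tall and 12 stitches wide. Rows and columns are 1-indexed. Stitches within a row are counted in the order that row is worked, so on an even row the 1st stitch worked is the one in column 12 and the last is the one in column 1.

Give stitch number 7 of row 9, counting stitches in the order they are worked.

Row 9 uses chart row ((9-1) mod 5)+1 = 4. Row 9 is odd, so RS.
Chart row 4 tiled across columns 1-12: K K P K K K P K K K P K
Right side: take the tiled row as-is (worked left to right from column 1).
Counting 7 along the worked row gives P.

Stitch:
P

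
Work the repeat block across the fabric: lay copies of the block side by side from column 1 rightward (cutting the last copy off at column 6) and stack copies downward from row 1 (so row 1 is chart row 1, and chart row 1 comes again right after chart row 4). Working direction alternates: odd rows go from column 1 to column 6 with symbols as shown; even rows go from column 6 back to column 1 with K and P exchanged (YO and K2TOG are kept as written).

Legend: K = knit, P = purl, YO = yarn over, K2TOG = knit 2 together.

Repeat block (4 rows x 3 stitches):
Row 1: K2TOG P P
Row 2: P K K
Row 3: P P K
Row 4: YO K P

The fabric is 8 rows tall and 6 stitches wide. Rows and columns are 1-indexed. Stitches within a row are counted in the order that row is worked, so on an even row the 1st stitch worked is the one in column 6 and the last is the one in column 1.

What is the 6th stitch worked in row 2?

For row 2: chart row = ((2-1) mod 4) + 1 = 2; this is a WS (even) row.
Chart row 2 tiled across columns 1-6: P K K P K K
WS row: flip the tiled sequence (start at column 6) and apply K<->P; YO and K2TOG stay.
Row 2 as worked: P P K P P K
Counting 6 along the worked row gives K.

== STITCH ==
K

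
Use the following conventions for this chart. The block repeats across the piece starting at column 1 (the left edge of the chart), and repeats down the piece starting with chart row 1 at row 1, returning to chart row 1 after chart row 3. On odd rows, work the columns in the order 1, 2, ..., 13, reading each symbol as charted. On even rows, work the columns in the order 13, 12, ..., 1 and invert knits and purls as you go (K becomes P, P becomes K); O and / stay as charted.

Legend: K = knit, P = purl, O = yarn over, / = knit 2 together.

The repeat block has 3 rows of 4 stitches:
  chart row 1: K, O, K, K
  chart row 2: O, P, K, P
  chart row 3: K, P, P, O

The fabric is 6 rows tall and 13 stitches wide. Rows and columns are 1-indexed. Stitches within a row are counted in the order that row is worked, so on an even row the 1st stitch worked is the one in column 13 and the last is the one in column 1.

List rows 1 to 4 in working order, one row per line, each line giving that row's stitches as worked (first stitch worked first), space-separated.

Result:
K O K K K O K K K O K K K
O K P K O K P K O K P K O
K P P O K P P O K P P O K
P P P O P P P O P P P O P

Derivation:
Row 1: chart row 1, RS - tile across columns 1-13 and work as-is.
Row 2: chart row 2, WS - tiled (columns 1-13): O P K P O P K P O P K P O; work from column 13 back to 1 with K<->P swapped.
Row 3: chart row 3, RS - tile across columns 1-13 and work as-is.
Row 4: chart row 1, WS - tiled (columns 1-13): K O K K K O K K K O K K K; work from column 13 back to 1 with K<->P swapped.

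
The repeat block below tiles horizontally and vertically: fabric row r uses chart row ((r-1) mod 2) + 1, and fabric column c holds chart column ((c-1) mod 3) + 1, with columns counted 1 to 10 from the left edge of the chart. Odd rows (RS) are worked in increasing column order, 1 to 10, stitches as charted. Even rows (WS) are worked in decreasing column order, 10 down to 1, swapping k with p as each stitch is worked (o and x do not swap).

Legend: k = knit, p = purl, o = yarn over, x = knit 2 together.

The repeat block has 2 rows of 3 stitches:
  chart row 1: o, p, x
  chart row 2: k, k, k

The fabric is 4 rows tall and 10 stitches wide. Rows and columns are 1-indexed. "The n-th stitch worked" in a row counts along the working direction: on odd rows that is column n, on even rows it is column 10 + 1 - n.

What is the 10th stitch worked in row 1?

Row 1: (1-1) mod 2 = 0, so use chart row 1. Odd row -> RS.
Chart row 1 tiled across columns 1-10: o p x o p x o p x o
RS row: no reversal, no swap; stitch n worked = column n.
Stitch 10 in working order -> o

Result:
o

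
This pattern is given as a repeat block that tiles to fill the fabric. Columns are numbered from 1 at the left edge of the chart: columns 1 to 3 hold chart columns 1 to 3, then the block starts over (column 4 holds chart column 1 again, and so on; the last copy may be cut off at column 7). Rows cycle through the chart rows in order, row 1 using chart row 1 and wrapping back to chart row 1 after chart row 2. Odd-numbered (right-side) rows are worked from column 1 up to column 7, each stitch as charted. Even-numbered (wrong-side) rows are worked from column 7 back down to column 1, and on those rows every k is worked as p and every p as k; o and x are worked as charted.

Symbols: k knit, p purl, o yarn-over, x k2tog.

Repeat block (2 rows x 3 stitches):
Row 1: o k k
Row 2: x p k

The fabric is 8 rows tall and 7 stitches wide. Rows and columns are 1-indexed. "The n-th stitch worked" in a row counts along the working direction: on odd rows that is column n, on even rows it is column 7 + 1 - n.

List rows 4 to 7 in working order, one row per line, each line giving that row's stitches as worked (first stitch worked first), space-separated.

Row 4: chart row 2, WS - tiled (columns 1-7): x p k x p k x; work from column 7 back to 1 with k<->p swapped.
Row 5: chart row 1, RS - tile across columns 1-7 and work as-is.
Row 6: chart row 2, WS - tiled (columns 1-7): x p k x p k x; work from column 7 back to 1 with k<->p swapped.
Row 7: chart row 1, RS - tile across columns 1-7 and work as-is.

Rows as worked:
x p k x p k x
o k k o k k o
x p k x p k x
o k k o k k o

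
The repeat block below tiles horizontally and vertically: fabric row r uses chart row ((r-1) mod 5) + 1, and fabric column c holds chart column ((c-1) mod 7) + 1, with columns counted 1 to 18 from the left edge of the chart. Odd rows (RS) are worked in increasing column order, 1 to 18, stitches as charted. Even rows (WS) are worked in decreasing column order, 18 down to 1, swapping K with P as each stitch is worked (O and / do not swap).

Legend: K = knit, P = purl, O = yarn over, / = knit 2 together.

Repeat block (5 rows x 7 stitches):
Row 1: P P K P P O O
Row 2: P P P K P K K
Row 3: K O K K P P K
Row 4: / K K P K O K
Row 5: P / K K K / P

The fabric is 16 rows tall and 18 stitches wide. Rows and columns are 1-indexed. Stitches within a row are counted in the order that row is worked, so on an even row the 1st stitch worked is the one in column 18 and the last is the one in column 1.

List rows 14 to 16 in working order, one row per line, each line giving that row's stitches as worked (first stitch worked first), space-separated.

Row 14: chart row 4, WS - tiled (columns 1-18): / K K P K O K / K K P K O K / K K P; work from column 18 back to 1 with K<->P swapped.
Row 15: chart row 5, RS - tile across columns 1-18 and work as-is.
Row 16: chart row 1, WS - tiled (columns 1-18): P P K P P O O P P K P P O O P P K P; work from column 18 back to 1 with K<->P swapped.

== ROWS AS WORKED ==
K P P / P O P K P P / P O P K P P /
P / K K K / P P / K K K / P P / K K
K P K K O O K K P K K O O K K P K K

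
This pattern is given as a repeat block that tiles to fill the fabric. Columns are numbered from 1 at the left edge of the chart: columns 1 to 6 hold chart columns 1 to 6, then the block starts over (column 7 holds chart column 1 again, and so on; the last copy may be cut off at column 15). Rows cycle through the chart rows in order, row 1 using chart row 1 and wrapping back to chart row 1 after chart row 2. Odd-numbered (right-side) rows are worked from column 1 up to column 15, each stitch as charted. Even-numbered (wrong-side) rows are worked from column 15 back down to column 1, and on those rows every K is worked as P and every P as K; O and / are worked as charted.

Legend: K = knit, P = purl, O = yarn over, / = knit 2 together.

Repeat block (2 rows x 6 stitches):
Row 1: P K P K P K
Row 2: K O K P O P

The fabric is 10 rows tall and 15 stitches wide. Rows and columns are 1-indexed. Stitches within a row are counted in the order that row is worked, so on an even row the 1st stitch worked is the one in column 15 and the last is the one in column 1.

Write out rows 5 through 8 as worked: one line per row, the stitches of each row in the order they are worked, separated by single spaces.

Row 5: chart row 1, RS - tile across columns 1-15 and work as-is.
Row 6: chart row 2, WS - tiled (columns 1-15): K O K P O P K O K P O P K O K; work from column 15 back to 1 with K<->P swapped.
Row 7: chart row 1, RS - tile across columns 1-15 and work as-is.
Row 8: chart row 2, WS - tiled (columns 1-15): K O K P O P K O K P O P K O K; work from column 15 back to 1 with K<->P swapped.

Rows as worked:
P K P K P K P K P K P K P K P
P O P K O K P O P K O K P O P
P K P K P K P K P K P K P K P
P O P K O K P O P K O K P O P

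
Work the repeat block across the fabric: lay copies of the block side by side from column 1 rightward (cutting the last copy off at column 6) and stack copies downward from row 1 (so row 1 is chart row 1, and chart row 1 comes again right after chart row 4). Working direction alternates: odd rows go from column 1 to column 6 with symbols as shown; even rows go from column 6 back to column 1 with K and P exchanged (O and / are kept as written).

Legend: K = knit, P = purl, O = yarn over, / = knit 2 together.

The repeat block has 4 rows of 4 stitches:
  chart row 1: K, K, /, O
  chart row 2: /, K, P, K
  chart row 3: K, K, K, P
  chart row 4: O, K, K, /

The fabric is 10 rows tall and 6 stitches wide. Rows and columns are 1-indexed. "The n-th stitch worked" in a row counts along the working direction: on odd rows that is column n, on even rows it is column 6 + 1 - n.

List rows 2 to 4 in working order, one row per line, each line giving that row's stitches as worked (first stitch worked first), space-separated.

== ROWS AS WORKED ==
P / P K P /
K K K P K K
P O / P P O

Derivation:
Row 2: chart row 2, WS - tiled (columns 1-6): / K P K / K; work from column 6 back to 1 with K<->P swapped.
Row 3: chart row 3, RS - tile across columns 1-6 and work as-is.
Row 4: chart row 4, WS - tiled (columns 1-6): O K K / O K; work from column 6 back to 1 with K<->P swapped.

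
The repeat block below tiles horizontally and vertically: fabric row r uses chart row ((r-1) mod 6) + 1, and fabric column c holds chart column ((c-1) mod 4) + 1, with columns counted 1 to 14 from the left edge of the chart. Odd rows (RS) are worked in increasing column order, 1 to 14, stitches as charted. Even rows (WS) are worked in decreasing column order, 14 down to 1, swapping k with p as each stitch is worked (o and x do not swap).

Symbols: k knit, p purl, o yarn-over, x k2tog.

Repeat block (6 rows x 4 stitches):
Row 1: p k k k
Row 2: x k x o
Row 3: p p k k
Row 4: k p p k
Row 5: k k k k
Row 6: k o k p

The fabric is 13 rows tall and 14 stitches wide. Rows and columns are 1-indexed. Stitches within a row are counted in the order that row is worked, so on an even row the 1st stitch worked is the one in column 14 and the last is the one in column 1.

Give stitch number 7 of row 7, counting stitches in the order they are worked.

== STITCH ==
k

Derivation:
Row 7: (7-1) mod 6 = 0, so use chart row 1. Odd row -> RS.
Chart row 1 tiled across columns 1-14: p k k k p k k k p k k k p k
RS row: no reversal, no swap; stitch n worked = column n.
The 7th stitch worked is k.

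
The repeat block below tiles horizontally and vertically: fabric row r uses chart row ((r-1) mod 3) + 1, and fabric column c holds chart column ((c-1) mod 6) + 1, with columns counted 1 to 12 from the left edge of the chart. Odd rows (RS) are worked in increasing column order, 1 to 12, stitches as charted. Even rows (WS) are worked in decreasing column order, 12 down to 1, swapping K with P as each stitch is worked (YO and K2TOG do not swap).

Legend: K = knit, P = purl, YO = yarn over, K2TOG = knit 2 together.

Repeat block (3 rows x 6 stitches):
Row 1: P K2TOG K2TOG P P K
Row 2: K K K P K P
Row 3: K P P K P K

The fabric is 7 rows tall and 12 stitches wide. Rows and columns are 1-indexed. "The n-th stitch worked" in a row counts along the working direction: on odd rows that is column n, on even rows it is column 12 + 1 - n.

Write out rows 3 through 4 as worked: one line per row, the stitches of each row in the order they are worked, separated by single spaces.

Row 3: chart row 3, RS - tile across columns 1-12 and work as-is.
Row 4: chart row 1, WS - tiled (columns 1-12): P K2TOG K2TOG P P K P K2TOG K2TOG P P K; work from column 12 back to 1 with K<->P swapped.

== ROWS AS WORKED ==
K P P K P K K P P K P K
P K K K2TOG K2TOG K P K K K2TOG K2TOG K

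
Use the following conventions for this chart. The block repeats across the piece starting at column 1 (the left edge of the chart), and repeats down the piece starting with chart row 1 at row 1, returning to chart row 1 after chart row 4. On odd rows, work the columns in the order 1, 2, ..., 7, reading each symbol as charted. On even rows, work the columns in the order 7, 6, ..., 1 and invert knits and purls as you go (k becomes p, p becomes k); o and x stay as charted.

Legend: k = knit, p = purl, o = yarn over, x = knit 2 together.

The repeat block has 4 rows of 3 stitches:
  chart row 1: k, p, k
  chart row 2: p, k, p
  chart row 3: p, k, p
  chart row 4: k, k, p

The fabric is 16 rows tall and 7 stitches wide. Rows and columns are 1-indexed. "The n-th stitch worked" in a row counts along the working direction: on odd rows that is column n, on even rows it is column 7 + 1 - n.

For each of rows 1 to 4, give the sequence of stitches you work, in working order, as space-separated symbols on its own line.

Rows as worked:
k p k k p k k
k k p k k p k
p k p p k p p
p k p p k p p

Derivation:
Row 1: chart row 1, RS - tile across columns 1-7 and work as-is.
Row 2: chart row 2, WS - tiled (columns 1-7): p k p p k p p; work from column 7 back to 1 with k<->p swapped.
Row 3: chart row 3, RS - tile across columns 1-7 and work as-is.
Row 4: chart row 4, WS - tiled (columns 1-7): k k p k k p k; work from column 7 back to 1 with k<->p swapped.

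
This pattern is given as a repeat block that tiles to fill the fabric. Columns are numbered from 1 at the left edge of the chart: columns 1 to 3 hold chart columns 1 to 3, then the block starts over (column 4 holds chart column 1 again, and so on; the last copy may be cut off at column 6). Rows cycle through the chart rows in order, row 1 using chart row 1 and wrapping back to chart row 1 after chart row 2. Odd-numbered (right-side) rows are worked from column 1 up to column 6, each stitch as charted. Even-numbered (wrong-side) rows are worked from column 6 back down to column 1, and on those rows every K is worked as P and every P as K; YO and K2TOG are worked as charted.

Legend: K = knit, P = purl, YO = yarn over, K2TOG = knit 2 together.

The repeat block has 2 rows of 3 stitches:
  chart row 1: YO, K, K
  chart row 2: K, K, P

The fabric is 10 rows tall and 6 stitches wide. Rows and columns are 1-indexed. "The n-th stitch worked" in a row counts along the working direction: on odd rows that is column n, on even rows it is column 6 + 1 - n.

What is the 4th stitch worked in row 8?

== STITCH ==
K

Derivation:
Row 8 uses chart row ((8-1) mod 2)+1 = 2. Row 8 is even, so WS.
Chart row 2 tiled across columns 1-6: K K P K K P
WS: work from column 6 back to column 1 (reverse the tiled row), swapping K<->P (YO and K2TOG unchanged).
Row 8 as worked: K P P K P P
Stitch 4 in working order -> K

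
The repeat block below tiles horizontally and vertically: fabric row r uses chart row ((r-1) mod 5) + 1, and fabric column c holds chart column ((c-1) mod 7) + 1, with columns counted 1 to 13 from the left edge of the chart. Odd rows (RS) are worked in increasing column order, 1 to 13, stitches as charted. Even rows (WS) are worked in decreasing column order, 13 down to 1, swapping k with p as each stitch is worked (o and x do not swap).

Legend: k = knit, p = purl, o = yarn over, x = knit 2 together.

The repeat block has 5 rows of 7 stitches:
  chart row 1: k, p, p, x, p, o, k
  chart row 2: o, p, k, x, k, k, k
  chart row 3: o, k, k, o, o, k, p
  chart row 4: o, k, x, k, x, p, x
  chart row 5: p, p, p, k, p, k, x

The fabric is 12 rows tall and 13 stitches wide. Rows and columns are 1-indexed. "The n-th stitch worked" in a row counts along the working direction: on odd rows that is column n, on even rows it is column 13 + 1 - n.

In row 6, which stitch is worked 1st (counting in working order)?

== STITCH ==
o

Derivation:
Row 6: (6-1) mod 5 = 0, so use chart row 1. Even row -> WS.
Chart row 1 tiled across columns 1-13: k p p x p o k k p p x p o
Wrong side: read the tiled row from column 13 down to 1 and exchange k with p (leave o, x).
Row 6 as worked: o k x k k p p o k x k k p
Counting 1 along the worked row gives o.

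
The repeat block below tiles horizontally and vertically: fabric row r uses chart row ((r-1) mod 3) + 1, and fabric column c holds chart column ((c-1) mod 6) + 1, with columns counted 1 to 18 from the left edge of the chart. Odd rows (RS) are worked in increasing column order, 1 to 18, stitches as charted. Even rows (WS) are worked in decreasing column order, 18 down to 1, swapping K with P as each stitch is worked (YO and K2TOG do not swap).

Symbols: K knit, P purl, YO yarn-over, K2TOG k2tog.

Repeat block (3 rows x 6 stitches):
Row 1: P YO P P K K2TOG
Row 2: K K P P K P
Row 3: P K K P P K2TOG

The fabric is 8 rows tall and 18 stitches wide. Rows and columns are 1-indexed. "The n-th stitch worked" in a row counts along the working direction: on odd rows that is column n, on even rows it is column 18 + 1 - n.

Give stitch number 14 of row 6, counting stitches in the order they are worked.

For row 6: chart row = ((6-1) mod 3) + 1 = 3; this is a WS (even) row.
Chart row 3 tiled across columns 1-18: P K K P P K2TOG P K K P P K2TOG P K K P P K2TOG
WS row: flip the tiled sequence (start at column 18) and apply K<->P; YO and K2TOG stay.
Row 6 as worked: K2TOG K K P P K K2TOG K K P P K K2TOG K K P P K
The 14th stitch worked is K.

== STITCH ==
K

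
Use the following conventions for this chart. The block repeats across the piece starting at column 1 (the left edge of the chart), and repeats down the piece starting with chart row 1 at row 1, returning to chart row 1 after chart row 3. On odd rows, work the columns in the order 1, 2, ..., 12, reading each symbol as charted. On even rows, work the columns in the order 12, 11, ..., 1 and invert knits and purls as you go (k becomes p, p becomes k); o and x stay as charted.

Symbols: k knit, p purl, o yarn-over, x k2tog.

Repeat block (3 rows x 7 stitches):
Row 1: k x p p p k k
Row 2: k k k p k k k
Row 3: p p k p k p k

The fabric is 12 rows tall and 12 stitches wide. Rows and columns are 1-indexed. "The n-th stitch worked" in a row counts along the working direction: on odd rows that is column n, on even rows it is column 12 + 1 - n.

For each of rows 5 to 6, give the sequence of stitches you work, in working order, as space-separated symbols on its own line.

Row 5: chart row 2, RS - tile across columns 1-12 and work as-is.
Row 6: chart row 3, WS - tiled (columns 1-12): p p k p k p k p p k p k; work from column 12 back to 1 with k<->p swapped.

Result:
k k k p k k k k k k p k
p k p k k p k p k p k k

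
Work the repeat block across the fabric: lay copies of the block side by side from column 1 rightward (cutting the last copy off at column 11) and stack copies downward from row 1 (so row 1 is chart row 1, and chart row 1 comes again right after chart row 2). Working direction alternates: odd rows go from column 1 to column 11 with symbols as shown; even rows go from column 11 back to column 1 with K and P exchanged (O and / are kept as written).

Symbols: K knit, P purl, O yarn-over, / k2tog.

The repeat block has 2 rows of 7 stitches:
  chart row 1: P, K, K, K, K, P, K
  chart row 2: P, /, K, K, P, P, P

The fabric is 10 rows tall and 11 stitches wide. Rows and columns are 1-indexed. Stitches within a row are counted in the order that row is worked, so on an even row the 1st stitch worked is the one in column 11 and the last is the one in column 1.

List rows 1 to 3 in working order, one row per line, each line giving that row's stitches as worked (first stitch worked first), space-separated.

Rows as worked:
P K K K K P K P K K K
P P / K K K K P P / K
P K K K K P K P K K K

Derivation:
Row 1: chart row 1, RS - tile across columns 1-11 and work as-is.
Row 2: chart row 2, WS - tiled (columns 1-11): P / K K P P P P / K K; work from column 11 back to 1 with K<->P swapped.
Row 3: chart row 1, RS - tile across columns 1-11 and work as-is.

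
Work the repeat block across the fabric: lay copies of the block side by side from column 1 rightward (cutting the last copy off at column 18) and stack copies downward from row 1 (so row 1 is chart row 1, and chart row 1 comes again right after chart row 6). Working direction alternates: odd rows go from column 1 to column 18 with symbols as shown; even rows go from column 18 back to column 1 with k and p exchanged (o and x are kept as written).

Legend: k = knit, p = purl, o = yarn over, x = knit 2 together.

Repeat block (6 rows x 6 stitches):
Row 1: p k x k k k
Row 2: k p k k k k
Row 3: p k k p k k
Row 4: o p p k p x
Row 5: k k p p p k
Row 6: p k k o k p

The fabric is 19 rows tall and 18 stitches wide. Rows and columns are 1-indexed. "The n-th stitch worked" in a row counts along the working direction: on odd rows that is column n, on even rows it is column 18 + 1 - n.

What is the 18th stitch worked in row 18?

Result:
k

Derivation:
For row 18: chart row = ((18-1) mod 6) + 1 = 6; this is a WS (even) row.
Chart row 6 tiled across columns 1-18: p k k o k p p k k o k p p k k o k p
Wrong side: read the tiled row from column 18 down to 1 and exchange k with p (leave o, x).
Row 18 as worked: k p o p p k k p o p p k k p o p p k
Counting 18 along the worked row gives k.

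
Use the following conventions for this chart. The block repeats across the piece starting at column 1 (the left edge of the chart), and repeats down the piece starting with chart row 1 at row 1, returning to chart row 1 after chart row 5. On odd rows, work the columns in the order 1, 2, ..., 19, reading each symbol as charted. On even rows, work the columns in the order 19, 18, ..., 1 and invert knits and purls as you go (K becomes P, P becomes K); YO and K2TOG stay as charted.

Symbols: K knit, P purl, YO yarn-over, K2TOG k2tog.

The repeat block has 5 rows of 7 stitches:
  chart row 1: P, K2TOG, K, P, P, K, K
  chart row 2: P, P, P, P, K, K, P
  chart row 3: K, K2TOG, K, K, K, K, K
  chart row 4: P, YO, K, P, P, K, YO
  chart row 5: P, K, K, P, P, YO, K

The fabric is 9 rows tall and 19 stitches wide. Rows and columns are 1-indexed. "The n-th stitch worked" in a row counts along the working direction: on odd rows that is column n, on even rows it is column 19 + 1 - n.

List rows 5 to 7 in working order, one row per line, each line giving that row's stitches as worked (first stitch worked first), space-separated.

Row 5: chart row 5, RS - tile across columns 1-19 and work as-is.
Row 6: chart row 1, WS - tiled (columns 1-19): P K2TOG K P P K K P K2TOG K P P K K P K2TOG K P P; work from column 19 back to 1 with K<->P swapped.
Row 7: chart row 2, RS - tile across columns 1-19 and work as-is.

== ROWS AS WORKED ==
P K K P P YO K P K K P P YO K P K K P P
K K P K2TOG K P P K K P K2TOG K P P K K P K2TOG K
P P P P K K P P P P P K K P P P P P K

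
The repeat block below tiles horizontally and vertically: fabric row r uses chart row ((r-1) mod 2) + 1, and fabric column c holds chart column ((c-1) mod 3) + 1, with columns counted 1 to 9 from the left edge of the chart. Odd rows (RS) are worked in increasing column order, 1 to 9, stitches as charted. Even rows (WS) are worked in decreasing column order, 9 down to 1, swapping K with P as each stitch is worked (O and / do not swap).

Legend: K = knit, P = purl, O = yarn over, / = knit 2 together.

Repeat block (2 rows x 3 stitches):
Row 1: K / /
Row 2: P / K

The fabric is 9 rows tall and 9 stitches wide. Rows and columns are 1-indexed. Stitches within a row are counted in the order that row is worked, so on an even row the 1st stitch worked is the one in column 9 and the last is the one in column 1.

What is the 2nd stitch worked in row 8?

Row 8 uses chart row ((8-1) mod 2)+1 = 2. Row 8 is even, so WS.
Chart row 2 tiled across columns 1-9: P / K P / K P / K
WS row: flip the tiled sequence (start at column 9) and apply K<->P; O and / stay.
Row 8 as worked: P / K P / K P / K
Stitch 2 in working order -> /

Stitch:
/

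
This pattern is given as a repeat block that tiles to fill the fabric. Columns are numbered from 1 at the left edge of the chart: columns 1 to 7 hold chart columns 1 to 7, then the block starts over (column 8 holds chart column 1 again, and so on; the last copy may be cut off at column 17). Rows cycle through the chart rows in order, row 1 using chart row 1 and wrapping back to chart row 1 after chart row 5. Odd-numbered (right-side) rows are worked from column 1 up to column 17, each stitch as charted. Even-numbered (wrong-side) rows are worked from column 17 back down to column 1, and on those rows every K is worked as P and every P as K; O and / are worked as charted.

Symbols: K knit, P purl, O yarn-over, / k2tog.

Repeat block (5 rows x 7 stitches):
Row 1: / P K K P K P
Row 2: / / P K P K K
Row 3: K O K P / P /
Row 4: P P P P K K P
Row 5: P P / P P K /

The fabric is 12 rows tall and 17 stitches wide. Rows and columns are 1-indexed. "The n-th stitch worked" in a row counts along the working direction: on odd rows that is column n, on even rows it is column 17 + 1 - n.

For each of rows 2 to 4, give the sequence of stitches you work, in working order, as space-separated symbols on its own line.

== ROWS AS WORKED ==
K / / P P K P K / / P P K P K / /
K O K P / P / K O K P / P / K O K
K K K K P P K K K K K P P K K K K

Derivation:
Row 2: chart row 2, WS - tiled (columns 1-17): / / P K P K K / / P K P K K / / P; work from column 17 back to 1 with K<->P swapped.
Row 3: chart row 3, RS - tile across columns 1-17 and work as-is.
Row 4: chart row 4, WS - tiled (columns 1-17): P P P P K K P P P P P K K P P P P; work from column 17 back to 1 with K<->P swapped.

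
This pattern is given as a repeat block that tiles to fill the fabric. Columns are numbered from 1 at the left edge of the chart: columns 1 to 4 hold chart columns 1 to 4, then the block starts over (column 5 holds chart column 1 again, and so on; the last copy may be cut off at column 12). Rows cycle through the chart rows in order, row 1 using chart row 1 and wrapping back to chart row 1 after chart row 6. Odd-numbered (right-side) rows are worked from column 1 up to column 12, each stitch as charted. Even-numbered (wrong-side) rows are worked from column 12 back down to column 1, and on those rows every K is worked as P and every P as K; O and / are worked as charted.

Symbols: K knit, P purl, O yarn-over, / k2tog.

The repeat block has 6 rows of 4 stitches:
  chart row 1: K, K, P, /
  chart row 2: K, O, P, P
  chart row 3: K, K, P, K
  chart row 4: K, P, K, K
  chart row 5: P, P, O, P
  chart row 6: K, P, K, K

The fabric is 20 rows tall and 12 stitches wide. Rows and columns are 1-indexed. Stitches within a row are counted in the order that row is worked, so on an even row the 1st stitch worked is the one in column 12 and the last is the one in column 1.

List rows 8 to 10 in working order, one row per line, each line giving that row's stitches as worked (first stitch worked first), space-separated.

Rows as worked:
K K O P K K O P K K O P
K K P K K K P K K K P K
P P K P P P K P P P K P

Derivation:
Row 8: chart row 2, WS - tiled (columns 1-12): K O P P K O P P K O P P; work from column 12 back to 1 with K<->P swapped.
Row 9: chart row 3, RS - tile across columns 1-12 and work as-is.
Row 10: chart row 4, WS - tiled (columns 1-12): K P K K K P K K K P K K; work from column 12 back to 1 with K<->P swapped.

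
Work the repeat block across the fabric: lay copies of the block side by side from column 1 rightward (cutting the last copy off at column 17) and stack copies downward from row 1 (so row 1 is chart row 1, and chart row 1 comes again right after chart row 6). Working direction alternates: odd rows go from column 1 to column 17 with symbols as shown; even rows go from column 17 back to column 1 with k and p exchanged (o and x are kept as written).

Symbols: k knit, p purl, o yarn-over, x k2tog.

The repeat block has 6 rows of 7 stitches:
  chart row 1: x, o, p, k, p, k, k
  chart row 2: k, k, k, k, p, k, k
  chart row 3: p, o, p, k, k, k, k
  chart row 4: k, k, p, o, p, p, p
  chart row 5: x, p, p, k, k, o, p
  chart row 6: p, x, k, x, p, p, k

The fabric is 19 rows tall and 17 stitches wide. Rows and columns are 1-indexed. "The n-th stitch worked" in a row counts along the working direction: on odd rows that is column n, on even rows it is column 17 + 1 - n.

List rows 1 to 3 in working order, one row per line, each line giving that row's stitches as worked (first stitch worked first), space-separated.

== ROWS AS WORKED ==
x o p k p k k x o p k p k k x o p
p p p p p k p p p p p p k p p p p
p o p k k k k p o p k k k k p o p

Derivation:
Row 1: chart row 1, RS - tile across columns 1-17 and work as-is.
Row 2: chart row 2, WS - tiled (columns 1-17): k k k k p k k k k k k p k k k k k; work from column 17 back to 1 with k<->p swapped.
Row 3: chart row 3, RS - tile across columns 1-17 and work as-is.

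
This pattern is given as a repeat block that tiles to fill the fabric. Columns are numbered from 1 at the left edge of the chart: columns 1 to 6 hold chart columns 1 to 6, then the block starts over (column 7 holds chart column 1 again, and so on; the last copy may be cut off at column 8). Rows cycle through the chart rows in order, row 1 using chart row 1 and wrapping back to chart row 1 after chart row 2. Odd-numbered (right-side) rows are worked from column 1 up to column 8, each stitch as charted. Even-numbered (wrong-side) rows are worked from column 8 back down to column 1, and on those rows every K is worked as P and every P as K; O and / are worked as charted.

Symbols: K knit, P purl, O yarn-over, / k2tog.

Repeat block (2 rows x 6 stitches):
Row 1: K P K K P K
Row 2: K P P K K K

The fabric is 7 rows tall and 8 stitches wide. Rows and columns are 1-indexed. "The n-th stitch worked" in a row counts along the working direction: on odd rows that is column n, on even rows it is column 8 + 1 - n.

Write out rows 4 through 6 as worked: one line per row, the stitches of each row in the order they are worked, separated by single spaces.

Row 4: chart row 2, WS - tiled (columns 1-8): K P P K K K K P; work from column 8 back to 1 with K<->P swapped.
Row 5: chart row 1, RS - tile across columns 1-8 and work as-is.
Row 6: chart row 2, WS - tiled (columns 1-8): K P P K K K K P; work from column 8 back to 1 with K<->P swapped.

== ROWS AS WORKED ==
K P P P P K K P
K P K K P K K P
K P P P P K K P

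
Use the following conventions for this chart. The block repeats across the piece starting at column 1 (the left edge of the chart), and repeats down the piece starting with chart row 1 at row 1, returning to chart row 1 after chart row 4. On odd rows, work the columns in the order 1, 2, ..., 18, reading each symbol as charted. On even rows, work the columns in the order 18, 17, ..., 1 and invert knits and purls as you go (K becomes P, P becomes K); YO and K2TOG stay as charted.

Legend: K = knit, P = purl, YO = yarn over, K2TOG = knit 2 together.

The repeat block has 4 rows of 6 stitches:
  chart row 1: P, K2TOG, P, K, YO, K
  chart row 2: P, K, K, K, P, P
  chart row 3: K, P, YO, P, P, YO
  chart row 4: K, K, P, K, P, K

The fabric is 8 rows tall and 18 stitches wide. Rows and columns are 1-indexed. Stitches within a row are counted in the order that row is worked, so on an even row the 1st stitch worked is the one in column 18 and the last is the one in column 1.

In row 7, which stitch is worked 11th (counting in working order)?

Stitch:
P

Derivation:
Row 7 uses chart row ((7-1) mod 4)+1 = 3. Row 7 is odd, so RS.
Chart row 3 tiled across columns 1-18: K P YO P P YO K P YO P P YO K P YO P P YO
RS: work column 1 to column 18, symbols as charted — the tiled row is the row as worked.
The 11th stitch worked is P.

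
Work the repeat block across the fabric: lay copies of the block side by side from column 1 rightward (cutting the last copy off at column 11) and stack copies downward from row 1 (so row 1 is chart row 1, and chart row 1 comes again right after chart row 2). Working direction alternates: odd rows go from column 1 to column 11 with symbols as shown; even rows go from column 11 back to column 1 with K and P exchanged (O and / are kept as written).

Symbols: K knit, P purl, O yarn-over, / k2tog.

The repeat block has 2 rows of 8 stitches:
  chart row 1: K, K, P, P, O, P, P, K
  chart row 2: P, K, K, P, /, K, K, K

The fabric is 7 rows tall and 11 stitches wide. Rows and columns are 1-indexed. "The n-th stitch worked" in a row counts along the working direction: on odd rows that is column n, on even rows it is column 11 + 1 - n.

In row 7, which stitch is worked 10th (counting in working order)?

Result:
K

Derivation:
Row 7: (7-1) mod 2 = 0, so use chart row 1. Odd row -> RS.
Chart row 1 tiled across columns 1-11: K K P P O P P K K K P
RS: work column 1 to column 11, symbols as charted — the tiled row is the row as worked.
Stitch 10 in working order -> K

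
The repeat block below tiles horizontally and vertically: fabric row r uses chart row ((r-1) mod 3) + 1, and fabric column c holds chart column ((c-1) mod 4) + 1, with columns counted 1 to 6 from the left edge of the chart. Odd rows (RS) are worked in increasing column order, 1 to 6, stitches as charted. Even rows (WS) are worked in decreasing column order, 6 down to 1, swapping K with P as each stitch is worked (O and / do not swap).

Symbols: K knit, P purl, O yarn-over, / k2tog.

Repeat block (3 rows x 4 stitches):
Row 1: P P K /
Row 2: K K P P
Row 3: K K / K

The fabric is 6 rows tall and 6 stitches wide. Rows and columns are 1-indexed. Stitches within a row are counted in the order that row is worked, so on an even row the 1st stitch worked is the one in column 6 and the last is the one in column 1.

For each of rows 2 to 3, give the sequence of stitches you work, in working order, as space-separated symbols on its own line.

== ROWS AS WORKED ==
P P K K P P
K K / K K K

Derivation:
Row 2: chart row 2, WS - tiled (columns 1-6): K K P P K K; work from column 6 back to 1 with K<->P swapped.
Row 3: chart row 3, RS - tile across columns 1-6 and work as-is.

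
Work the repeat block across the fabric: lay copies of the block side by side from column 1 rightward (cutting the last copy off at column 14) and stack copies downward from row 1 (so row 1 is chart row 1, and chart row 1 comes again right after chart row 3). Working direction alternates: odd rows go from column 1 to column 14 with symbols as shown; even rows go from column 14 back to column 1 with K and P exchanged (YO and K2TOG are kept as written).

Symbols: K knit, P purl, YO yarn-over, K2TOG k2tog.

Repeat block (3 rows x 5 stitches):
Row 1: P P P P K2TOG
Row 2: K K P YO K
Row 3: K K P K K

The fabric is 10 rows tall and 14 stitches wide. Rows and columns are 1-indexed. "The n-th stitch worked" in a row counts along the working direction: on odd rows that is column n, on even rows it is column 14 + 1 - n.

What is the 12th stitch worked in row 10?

Stitch:
K

Derivation:
Row 10 uses chart row ((10-1) mod 3)+1 = 1. Row 10 is even, so WS.
Chart row 1 tiled across columns 1-14: P P P P K2TOG P P P P K2TOG P P P P
Wrong side: read the tiled row from column 14 down to 1 and exchange K with P (leave YO, K2TOG).
Row 10 as worked: K K K K K2TOG K K K K K2TOG K K K K
The 12th stitch worked is K.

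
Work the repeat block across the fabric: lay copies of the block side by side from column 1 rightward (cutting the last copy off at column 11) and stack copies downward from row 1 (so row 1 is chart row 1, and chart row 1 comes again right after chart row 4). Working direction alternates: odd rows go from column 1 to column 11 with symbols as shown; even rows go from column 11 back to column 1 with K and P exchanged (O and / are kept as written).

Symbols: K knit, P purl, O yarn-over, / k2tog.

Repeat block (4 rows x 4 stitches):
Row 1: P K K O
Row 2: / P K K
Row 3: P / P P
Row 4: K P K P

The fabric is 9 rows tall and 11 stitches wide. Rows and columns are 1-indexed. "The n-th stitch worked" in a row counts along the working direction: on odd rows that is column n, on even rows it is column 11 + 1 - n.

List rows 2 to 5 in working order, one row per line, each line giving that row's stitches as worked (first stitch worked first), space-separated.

Row 2: chart row 2, WS - tiled (columns 1-11): / P K K / P K K / P K; work from column 11 back to 1 with K<->P swapped.
Row 3: chart row 3, RS - tile across columns 1-11 and work as-is.
Row 4: chart row 4, WS - tiled (columns 1-11): K P K P K P K P K P K; work from column 11 back to 1 with K<->P swapped.
Row 5: chart row 1, RS - tile across columns 1-11 and work as-is.

Rows as worked:
P K / P P K / P P K /
P / P P P / P P P / P
P K P K P K P K P K P
P K K O P K K O P K K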